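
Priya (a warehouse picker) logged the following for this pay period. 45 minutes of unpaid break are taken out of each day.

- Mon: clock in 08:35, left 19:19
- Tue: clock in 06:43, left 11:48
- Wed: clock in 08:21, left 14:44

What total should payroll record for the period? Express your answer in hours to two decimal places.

Mon: 08:35–19:19 = 10 h 44 min; less 45 min break → 9 h 59 min
Tue: 06:43–11:48 = 5 h 5 min; less 45 min break → 4 h 20 min
Wed: 08:21–14:44 = 6 h 23 min; less 45 min break → 5 h 38 min
Total: 9 h 59 min + 4 h 20 min + 5 h 38 min = 19 h 57 min.

19.95 hours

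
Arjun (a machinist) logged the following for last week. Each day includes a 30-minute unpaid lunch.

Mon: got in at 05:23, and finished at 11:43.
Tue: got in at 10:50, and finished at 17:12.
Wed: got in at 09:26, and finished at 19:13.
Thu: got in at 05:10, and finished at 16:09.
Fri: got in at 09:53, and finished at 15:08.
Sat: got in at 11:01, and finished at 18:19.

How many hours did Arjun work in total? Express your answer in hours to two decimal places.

Mon: 05:23–11:43 = 6 h 20 min; less 30 min break → 5 h 50 min
Tue: 10:50–17:12 = 6 h 22 min; less 30 min break → 5 h 52 min
Wed: 09:26–19:13 = 9 h 47 min; less 30 min break → 9 h 17 min
Thu: 05:10–16:09 = 10 h 59 min; less 30 min break → 10 h 29 min
Fri: 09:53–15:08 = 5 h 15 min; less 30 min break → 4 h 45 min
Sat: 11:01–18:19 = 7 h 18 min; less 30 min break → 6 h 48 min
Total: 5 h 50 min + 5 h 52 min + 9 h 17 min + 10 h 29 min + 4 h 45 min + 6 h 48 min = 43 h 1 min.

43.02 hours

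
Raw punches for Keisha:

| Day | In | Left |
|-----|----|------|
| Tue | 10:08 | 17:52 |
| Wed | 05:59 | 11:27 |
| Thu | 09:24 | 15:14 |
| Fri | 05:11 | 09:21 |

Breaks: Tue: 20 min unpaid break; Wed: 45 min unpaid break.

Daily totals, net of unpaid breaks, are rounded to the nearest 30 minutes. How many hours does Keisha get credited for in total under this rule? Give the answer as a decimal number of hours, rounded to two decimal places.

22.00 hours

Tue: 10:08–17:52 = 7 h 44 min − 20 min = 7 h 24 min → rounds to 7 h 30 min
Wed: 05:59–11:27 = 5 h 28 min − 45 min = 4 h 43 min → rounds to 4 h 30 min
Thu: 09:24–15:14 = 5 h 50 min → rounds to 6 h 0 min
Fri: 05:11–09:21 = 4 h 10 min → rounds to 4 h 0 min
Total credited: 22 h 0 min.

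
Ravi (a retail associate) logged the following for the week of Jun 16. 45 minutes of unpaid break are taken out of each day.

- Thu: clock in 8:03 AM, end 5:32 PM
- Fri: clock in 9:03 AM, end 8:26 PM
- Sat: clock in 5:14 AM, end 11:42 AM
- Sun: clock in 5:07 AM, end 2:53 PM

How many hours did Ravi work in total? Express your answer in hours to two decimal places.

34.10 hours

Thu: 8:03 AM–5:32 PM = 9 h 29 min; less 45 min break → 8 h 44 min
Fri: 9:03 AM–8:26 PM = 11 h 23 min; less 45 min break → 10 h 38 min
Sat: 5:14 AM–11:42 AM = 6 h 28 min; less 45 min break → 5 h 43 min
Sun: 5:07 AM–2:53 PM = 9 h 46 min; less 45 min break → 9 h 1 min
Total: 8 h 44 min + 10 h 38 min + 5 h 43 min + 9 h 1 min = 34 h 6 min.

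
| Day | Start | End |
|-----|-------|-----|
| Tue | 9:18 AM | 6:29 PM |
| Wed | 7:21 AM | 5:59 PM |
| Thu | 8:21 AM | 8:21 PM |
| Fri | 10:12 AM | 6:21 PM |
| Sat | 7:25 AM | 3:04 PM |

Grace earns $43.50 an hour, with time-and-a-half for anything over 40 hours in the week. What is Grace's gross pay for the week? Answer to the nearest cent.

$2236.99

Tue: 9:18 AM–6:29 PM = 9 h 11 min
Wed: 7:21 AM–5:59 PM = 10 h 38 min
Thu: 8:21 AM–8:21 PM = 12 h 0 min
Fri: 10:12 AM–6:21 PM = 8 h 9 min
Sat: 7:25 AM–3:04 PM = 7 h 39 min
Total worked: 47 h 37 min = 2857 min.
Regular 40 h 0 min = 2400 min at $43.50/h; overtime 7 h 37 min = 457 min at $65.25/h.
Pay = (2400 × $43.50 + 457 × $65.25) ÷ 60 = $2236.99.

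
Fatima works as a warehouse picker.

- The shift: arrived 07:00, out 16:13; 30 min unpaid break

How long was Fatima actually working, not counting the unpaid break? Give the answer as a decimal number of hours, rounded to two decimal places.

The shift: 07:00–16:13 = 9 h 13 min; less 30 min break → 8 h 43 min

8.72 hours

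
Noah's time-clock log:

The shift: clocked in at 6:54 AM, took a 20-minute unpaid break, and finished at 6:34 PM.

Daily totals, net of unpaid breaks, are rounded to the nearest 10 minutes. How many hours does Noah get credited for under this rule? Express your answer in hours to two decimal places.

11.33 hours

The shift: 6:54 AM–6:34 PM = 11 h 40 min − 20 min = 11 h 20 min → rounds to 11 h 20 min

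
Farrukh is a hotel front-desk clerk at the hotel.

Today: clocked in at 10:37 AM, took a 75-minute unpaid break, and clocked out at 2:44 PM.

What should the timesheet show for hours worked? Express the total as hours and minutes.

Today: 10:37 AM–2:44 PM = 4 h 7 min; less 75 min break → 2 h 52 min

2 h 52 min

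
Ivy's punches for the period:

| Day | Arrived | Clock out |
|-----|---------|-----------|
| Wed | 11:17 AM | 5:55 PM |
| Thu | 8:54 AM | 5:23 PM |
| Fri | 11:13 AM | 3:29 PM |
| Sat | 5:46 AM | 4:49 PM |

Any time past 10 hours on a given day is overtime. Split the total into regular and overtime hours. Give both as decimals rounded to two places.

Wed: 11:17 AM–5:55 PM = 6 h 38 min
Thu: 8:54 AM–5:23 PM = 8 h 29 min
Fri: 11:13 AM–3:29 PM = 4 h 16 min
Sat: 5:46 AM–4:49 PM = 11 h 3 min
Wed reg 6 h 38 min / OT 0 h 0 min; Thu reg 8 h 29 min / OT 0 h 0 min; Fri reg 4 h 16 min / OT 0 h 0 min; Sat reg 10 h 0 min / OT 1 h 3 min.
Totals: regular 29 h 23 min, overtime 1 h 3 min.

Regular 29.38 hours, overtime 1.05 hours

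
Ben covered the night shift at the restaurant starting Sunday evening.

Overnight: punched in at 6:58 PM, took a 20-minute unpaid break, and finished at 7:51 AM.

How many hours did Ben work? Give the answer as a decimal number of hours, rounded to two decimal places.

12.55 hours

Overnight: 6:58 PM → midnight = 5 h 2 min; midnight → 7:51 AM = 7 h 51 min; span 12 h 53 min; less 20 min break → 12 h 33 min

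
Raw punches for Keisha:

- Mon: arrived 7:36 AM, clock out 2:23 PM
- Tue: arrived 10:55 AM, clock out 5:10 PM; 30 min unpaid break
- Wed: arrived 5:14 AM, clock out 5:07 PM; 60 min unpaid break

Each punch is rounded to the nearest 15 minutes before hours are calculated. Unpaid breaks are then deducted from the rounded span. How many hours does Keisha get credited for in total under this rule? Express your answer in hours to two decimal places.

Mon: in 7:36 AM→7:30 AM, out 2:23 PM→2:30 PM; 7 h 0 min
Tue: in 10:55 AM→11:00 AM, out 5:10 PM→5:15 PM; 6 h 15 min − 30 min = 5 h 45 min
Wed: in 5:14 AM→5:15 AM, out 5:07 PM→5:00 PM; 11 h 45 min − 60 min = 10 h 45 min
Total credited: 23 h 30 min.

23.50 hours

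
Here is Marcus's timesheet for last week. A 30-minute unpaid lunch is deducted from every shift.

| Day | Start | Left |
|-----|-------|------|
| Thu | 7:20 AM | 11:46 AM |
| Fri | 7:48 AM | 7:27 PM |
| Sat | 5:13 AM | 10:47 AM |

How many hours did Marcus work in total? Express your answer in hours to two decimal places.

20.15 hours

Thu: 7:20 AM–11:46 AM = 4 h 26 min; less 30 min break → 3 h 56 min
Fri: 7:48 AM–7:27 PM = 11 h 39 min; less 30 min break → 11 h 9 min
Sat: 5:13 AM–10:47 AM = 5 h 34 min; less 30 min break → 5 h 4 min
Total: 3 h 56 min + 11 h 9 min + 5 h 4 min = 20 h 9 min.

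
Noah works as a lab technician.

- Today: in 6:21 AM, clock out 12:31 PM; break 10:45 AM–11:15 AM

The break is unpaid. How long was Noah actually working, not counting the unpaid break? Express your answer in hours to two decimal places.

5.67 hours

Today: 6:21 AM–12:31 PM = 6 h 10 min; less 30 min break → 5 h 40 min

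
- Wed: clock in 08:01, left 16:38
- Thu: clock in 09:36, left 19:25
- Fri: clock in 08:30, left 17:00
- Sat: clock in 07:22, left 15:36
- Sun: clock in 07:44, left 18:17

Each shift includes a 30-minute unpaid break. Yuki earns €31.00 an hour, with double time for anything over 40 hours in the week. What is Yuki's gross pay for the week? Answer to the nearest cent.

€1439.43

Wed: 08:01–16:38 = 8 h 37 min; less 30 min break → 8 h 7 min
Thu: 09:36–19:25 = 9 h 49 min; less 30 min break → 9 h 19 min
Fri: 08:30–17:00 = 8 h 30 min; less 30 min break → 8 h 0 min
Sat: 07:22–15:36 = 8 h 14 min; less 30 min break → 7 h 44 min
Sun: 07:44–18:17 = 10 h 33 min; less 30 min break → 10 h 3 min
Total worked: 43 h 13 min = 2593 min.
Regular 40 h 0 min = 2400 min at €31.00/h; overtime 3 h 13 min = 193 min at €62.00/h.
Pay = (2400 × €31.00 + 193 × €62.00) ÷ 60 = €1439.43.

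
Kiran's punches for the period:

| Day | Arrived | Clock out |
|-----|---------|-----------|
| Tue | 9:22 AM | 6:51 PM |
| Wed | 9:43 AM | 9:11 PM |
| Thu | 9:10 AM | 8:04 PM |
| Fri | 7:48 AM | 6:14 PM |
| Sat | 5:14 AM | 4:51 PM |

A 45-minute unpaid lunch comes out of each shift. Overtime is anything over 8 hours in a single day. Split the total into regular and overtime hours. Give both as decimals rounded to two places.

Regular 40.00 hours, overtime 10.15 hours

Tue: 9:22 AM–6:51 PM = 9 h 29 min; less 45 min break → 8 h 44 min
Wed: 9:43 AM–9:11 PM = 11 h 28 min; less 45 min break → 10 h 43 min
Thu: 9:10 AM–8:04 PM = 10 h 54 min; less 45 min break → 10 h 9 min
Fri: 7:48 AM–6:14 PM = 10 h 26 min; less 45 min break → 9 h 41 min
Sat: 5:14 AM–4:51 PM = 11 h 37 min; less 45 min break → 10 h 52 min
Tue reg 8 h 0 min / OT 0 h 44 min; Wed reg 8 h 0 min / OT 2 h 43 min; Thu reg 8 h 0 min / OT 2 h 9 min; Fri reg 8 h 0 min / OT 1 h 41 min; Sat reg 8 h 0 min / OT 2 h 52 min.
Totals: regular 40 h 0 min, overtime 10 h 9 min.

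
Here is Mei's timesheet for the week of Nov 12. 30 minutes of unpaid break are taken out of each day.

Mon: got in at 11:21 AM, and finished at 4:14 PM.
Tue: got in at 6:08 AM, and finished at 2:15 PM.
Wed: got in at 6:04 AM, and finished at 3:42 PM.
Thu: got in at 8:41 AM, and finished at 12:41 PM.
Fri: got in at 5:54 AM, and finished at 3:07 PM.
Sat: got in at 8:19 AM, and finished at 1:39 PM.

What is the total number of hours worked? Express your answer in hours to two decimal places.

Mon: 11:21 AM–4:14 PM = 4 h 53 min; less 30 min break → 4 h 23 min
Tue: 6:08 AM–2:15 PM = 8 h 7 min; less 30 min break → 7 h 37 min
Wed: 6:04 AM–3:42 PM = 9 h 38 min; less 30 min break → 9 h 8 min
Thu: 8:41 AM–12:41 PM = 4 h 0 min; less 30 min break → 3 h 30 min
Fri: 5:54 AM–3:07 PM = 9 h 13 min; less 30 min break → 8 h 43 min
Sat: 8:19 AM–1:39 PM = 5 h 20 min; less 30 min break → 4 h 50 min
Total: 4 h 23 min + 7 h 37 min + 9 h 8 min + 3 h 30 min + 8 h 43 min + 4 h 50 min = 38 h 11 min.

38.18 hours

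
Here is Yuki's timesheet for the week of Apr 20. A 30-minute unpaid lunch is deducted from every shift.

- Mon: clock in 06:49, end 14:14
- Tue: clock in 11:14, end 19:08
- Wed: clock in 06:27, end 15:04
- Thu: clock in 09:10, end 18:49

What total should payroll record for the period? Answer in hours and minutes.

31 h 35 min

Mon: 06:49–14:14 = 7 h 25 min; less 30 min break → 6 h 55 min
Tue: 11:14–19:08 = 7 h 54 min; less 30 min break → 7 h 24 min
Wed: 06:27–15:04 = 8 h 37 min; less 30 min break → 8 h 7 min
Thu: 09:10–18:49 = 9 h 39 min; less 30 min break → 9 h 9 min
Total: 6 h 55 min + 7 h 24 min + 8 h 7 min + 9 h 9 min = 31 h 35 min.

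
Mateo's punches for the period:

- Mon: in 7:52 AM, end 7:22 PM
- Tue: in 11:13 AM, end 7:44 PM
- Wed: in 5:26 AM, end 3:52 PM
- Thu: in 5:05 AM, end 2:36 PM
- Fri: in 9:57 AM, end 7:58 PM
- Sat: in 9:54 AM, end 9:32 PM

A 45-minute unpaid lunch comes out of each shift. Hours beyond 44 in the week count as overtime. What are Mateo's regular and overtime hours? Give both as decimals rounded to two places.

Mon: 7:52 AM–7:22 PM = 11 h 30 min; less 45 min break → 10 h 45 min
Tue: 11:13 AM–7:44 PM = 8 h 31 min; less 45 min break → 7 h 46 min
Wed: 5:26 AM–3:52 PM = 10 h 26 min; less 45 min break → 9 h 41 min
Thu: 5:05 AM–2:36 PM = 9 h 31 min; less 45 min break → 8 h 46 min
Fri: 9:57 AM–7:58 PM = 10 h 1 min; less 45 min break → 9 h 16 min
Sat: 9:54 AM–9:32 PM = 11 h 38 min; less 45 min break → 10 h 53 min
Total worked: 57 h 7 min = 57.12 h.
Threshold 44 h → overtime 13 h 7 min, regular 44 h 0 min.

Regular 44.00 hours, overtime 13.12 hours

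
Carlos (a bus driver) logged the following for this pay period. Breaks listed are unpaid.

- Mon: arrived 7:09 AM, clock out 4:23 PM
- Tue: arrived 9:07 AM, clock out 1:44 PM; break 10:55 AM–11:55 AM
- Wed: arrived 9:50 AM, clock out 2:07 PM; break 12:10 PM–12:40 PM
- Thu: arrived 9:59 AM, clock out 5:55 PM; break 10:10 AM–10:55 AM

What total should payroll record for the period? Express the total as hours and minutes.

Mon: 7:09 AM–4:23 PM = 9 h 14 min
Tue: 9:07 AM–1:44 PM = 4 h 37 min; less 60 min break → 3 h 37 min
Wed: 9:50 AM–2:07 PM = 4 h 17 min; less 30 min break → 3 h 47 min
Thu: 9:59 AM–5:55 PM = 7 h 56 min; less 45 min break → 7 h 11 min
Total: 9 h 14 min + 3 h 37 min + 3 h 47 min + 7 h 11 min = 23 h 49 min.

23 h 49 min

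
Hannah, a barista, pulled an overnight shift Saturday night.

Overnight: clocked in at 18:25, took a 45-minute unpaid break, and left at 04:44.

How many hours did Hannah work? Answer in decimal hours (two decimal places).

Overnight: 18:25 → midnight = 5 h 35 min; midnight → 04:44 = 4 h 44 min; span 10 h 19 min; less 45 min break → 9 h 34 min

9.57 hours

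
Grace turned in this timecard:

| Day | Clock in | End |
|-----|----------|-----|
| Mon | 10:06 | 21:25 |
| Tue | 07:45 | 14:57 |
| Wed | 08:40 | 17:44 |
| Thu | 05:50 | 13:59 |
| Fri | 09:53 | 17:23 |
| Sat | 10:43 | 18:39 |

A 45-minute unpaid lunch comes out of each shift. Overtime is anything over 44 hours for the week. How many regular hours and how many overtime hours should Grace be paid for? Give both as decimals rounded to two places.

Regular 44.00 hours, overtime 2.67 hours

Mon: 10:06–21:25 = 11 h 19 min; less 45 min break → 10 h 34 min
Tue: 07:45–14:57 = 7 h 12 min; less 45 min break → 6 h 27 min
Wed: 08:40–17:44 = 9 h 4 min; less 45 min break → 8 h 19 min
Thu: 05:50–13:59 = 8 h 9 min; less 45 min break → 7 h 24 min
Fri: 09:53–17:23 = 7 h 30 min; less 45 min break → 6 h 45 min
Sat: 10:43–18:39 = 7 h 56 min; less 45 min break → 7 h 11 min
Total worked: 46 h 40 min = 46.67 h.
Threshold 44 h → overtime 2 h 40 min, regular 44 h 0 min.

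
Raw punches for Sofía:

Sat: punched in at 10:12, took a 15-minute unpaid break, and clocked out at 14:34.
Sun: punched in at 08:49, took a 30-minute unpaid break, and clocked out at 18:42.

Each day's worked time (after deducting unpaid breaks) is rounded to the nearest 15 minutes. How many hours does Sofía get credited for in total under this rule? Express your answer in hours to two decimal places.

Sat: 10:12–14:34 = 4 h 22 min − 15 min = 4 h 7 min → rounds to 4 h 0 min
Sun: 08:49–18:42 = 9 h 53 min − 30 min = 9 h 23 min → rounds to 9 h 30 min
Total credited: 13 h 30 min.

13.50 hours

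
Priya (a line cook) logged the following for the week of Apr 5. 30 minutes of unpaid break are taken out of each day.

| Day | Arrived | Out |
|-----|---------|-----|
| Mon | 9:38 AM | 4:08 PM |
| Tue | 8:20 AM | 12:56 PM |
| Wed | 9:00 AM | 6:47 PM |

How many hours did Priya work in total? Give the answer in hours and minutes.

Mon: 9:38 AM–4:08 PM = 6 h 30 min; less 30 min break → 6 h 0 min
Tue: 8:20 AM–12:56 PM = 4 h 36 min; less 30 min break → 4 h 6 min
Wed: 9:00 AM–6:47 PM = 9 h 47 min; less 30 min break → 9 h 17 min
Total: 6 h 0 min + 4 h 6 min + 9 h 17 min = 19 h 23 min.

19 h 23 min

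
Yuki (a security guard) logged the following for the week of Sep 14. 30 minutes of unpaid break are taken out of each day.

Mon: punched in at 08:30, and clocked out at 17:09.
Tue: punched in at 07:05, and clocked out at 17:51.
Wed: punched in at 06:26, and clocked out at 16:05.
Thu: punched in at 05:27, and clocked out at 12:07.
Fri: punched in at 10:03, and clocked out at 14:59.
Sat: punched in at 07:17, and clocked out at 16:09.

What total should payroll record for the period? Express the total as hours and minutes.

46 h 32 min

Mon: 08:30–17:09 = 8 h 39 min; less 30 min break → 8 h 9 min
Tue: 07:05–17:51 = 10 h 46 min; less 30 min break → 10 h 16 min
Wed: 06:26–16:05 = 9 h 39 min; less 30 min break → 9 h 9 min
Thu: 05:27–12:07 = 6 h 40 min; less 30 min break → 6 h 10 min
Fri: 10:03–14:59 = 4 h 56 min; less 30 min break → 4 h 26 min
Sat: 07:17–16:09 = 8 h 52 min; less 30 min break → 8 h 22 min
Total: 8 h 9 min + 10 h 16 min + 9 h 9 min + 6 h 10 min + 4 h 26 min + 8 h 22 min = 46 h 32 min.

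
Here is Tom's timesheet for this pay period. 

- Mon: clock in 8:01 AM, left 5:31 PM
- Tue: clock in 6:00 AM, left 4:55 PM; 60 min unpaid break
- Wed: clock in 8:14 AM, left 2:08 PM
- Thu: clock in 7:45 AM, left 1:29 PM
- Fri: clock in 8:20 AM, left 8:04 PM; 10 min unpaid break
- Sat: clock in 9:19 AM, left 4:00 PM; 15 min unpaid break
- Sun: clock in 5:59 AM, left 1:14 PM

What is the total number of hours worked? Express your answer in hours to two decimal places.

56.30 hours

Mon: 8:01 AM–5:31 PM = 9 h 30 min
Tue: 6:00 AM–4:55 PM = 10 h 55 min; less 60 min break → 9 h 55 min
Wed: 8:14 AM–2:08 PM = 5 h 54 min
Thu: 7:45 AM–1:29 PM = 5 h 44 min
Fri: 8:20 AM–8:04 PM = 11 h 44 min; less 10 min break → 11 h 34 min
Sat: 9:19 AM–4:00 PM = 6 h 41 min; less 15 min break → 6 h 26 min
Sun: 5:59 AM–1:14 PM = 7 h 15 min
Total: 9 h 30 min + 9 h 55 min + 5 h 54 min + 5 h 44 min + 11 h 34 min + 6 h 26 min + 7 h 15 min = 56 h 18 min.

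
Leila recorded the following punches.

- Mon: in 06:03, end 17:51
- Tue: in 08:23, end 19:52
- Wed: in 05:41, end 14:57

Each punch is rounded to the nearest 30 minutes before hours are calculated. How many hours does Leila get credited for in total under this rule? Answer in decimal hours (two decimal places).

Mon: in 06:03→06:00, out 17:51→18:00; 12 h 0 min
Tue: in 08:23→08:30, out 19:52→20:00; 11 h 30 min
Wed: in 05:41→05:30, out 14:57→15:00; 9 h 30 min
Total credited: 33 h 0 min.

33.00 hours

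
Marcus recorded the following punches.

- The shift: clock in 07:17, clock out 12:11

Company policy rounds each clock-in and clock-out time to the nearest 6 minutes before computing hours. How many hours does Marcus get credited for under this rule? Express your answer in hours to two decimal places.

The shift: in 07:17→07:18, out 12:11→12:12; 4 h 54 min

4.90 hours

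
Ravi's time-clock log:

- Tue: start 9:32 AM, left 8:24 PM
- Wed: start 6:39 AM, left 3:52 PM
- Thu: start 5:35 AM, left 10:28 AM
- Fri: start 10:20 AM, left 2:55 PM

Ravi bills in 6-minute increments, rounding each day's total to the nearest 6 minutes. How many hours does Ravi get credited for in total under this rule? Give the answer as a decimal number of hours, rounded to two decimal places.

29.60 hours

Tue: 9:32 AM–8:24 PM = 10 h 52 min → rounds to 10 h 54 min
Wed: 6:39 AM–3:52 PM = 9 h 13 min → rounds to 9 h 12 min
Thu: 5:35 AM–10:28 AM = 4 h 53 min → rounds to 4 h 54 min
Fri: 10:20 AM–2:55 PM = 4 h 35 min → rounds to 4 h 36 min
Total credited: 29 h 36 min.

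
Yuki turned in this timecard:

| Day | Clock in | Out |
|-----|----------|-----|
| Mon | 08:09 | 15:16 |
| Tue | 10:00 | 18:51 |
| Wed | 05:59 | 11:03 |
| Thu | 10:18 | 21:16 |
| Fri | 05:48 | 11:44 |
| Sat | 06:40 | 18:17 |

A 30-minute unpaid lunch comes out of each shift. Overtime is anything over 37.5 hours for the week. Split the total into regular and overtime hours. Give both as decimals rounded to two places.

Mon: 08:09–15:16 = 7 h 7 min; less 30 min break → 6 h 37 min
Tue: 10:00–18:51 = 8 h 51 min; less 30 min break → 8 h 21 min
Wed: 05:59–11:03 = 5 h 4 min; less 30 min break → 4 h 34 min
Thu: 10:18–21:16 = 10 h 58 min; less 30 min break → 10 h 28 min
Fri: 05:48–11:44 = 5 h 56 min; less 30 min break → 5 h 26 min
Sat: 06:40–18:17 = 11 h 37 min; less 30 min break → 11 h 7 min
Total worked: 46 h 33 min = 46.55 h.
Threshold 37.5 h → overtime 9 h 3 min, regular 37 h 30 min.

Regular 37.50 hours, overtime 9.05 hours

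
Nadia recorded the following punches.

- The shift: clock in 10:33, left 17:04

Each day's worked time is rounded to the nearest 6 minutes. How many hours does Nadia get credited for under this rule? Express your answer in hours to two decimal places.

The shift: 10:33–17:04 = 6 h 31 min → rounds to 6 h 30 min

6.50 hours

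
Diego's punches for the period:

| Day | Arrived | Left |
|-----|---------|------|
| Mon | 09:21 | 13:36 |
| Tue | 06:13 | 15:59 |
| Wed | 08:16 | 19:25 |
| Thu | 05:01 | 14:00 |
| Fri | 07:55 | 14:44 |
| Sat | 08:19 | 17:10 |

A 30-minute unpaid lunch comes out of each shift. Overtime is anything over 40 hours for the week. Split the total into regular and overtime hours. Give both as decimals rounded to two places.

Mon: 09:21–13:36 = 4 h 15 min; less 30 min break → 3 h 45 min
Tue: 06:13–15:59 = 9 h 46 min; less 30 min break → 9 h 16 min
Wed: 08:16–19:25 = 11 h 9 min; less 30 min break → 10 h 39 min
Thu: 05:01–14:00 = 8 h 59 min; less 30 min break → 8 h 29 min
Fri: 07:55–14:44 = 6 h 49 min; less 30 min break → 6 h 19 min
Sat: 08:19–17:10 = 8 h 51 min; less 30 min break → 8 h 21 min
Total worked: 46 h 49 min = 46.82 h.
Threshold 40 h → overtime 6 h 49 min, regular 40 h 0 min.

Regular 40.00 hours, overtime 6.82 hours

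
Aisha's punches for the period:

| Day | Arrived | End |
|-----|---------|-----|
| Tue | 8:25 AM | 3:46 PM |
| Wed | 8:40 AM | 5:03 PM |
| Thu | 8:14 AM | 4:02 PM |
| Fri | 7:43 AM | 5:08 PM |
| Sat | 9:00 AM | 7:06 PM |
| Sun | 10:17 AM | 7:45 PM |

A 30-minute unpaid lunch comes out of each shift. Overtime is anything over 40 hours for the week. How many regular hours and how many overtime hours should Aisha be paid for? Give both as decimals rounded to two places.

Tue: 8:25 AM–3:46 PM = 7 h 21 min; less 30 min break → 6 h 51 min
Wed: 8:40 AM–5:03 PM = 8 h 23 min; less 30 min break → 7 h 53 min
Thu: 8:14 AM–4:02 PM = 7 h 48 min; less 30 min break → 7 h 18 min
Fri: 7:43 AM–5:08 PM = 9 h 25 min; less 30 min break → 8 h 55 min
Sat: 9:00 AM–7:06 PM = 10 h 6 min; less 30 min break → 9 h 36 min
Sun: 10:17 AM–7:45 PM = 9 h 28 min; less 30 min break → 8 h 58 min
Total worked: 49 h 31 min = 49.52 h.
Threshold 40 h → overtime 9 h 31 min, regular 40 h 0 min.

Regular 40.00 hours, overtime 9.52 hours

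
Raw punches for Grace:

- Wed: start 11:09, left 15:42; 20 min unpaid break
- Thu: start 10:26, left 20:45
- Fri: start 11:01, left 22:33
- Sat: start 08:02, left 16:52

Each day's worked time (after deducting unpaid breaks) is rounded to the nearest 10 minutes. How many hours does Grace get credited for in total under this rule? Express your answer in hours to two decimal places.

Wed: 11:09–15:42 = 4 h 33 min − 20 min = 4 h 13 min → rounds to 4 h 10 min
Thu: 10:26–20:45 = 10 h 19 min → rounds to 10 h 20 min
Fri: 11:01–22:33 = 11 h 32 min → rounds to 11 h 30 min
Sat: 08:02–16:52 = 8 h 50 min → rounds to 8 h 50 min
Total credited: 34 h 50 min.

34.83 hours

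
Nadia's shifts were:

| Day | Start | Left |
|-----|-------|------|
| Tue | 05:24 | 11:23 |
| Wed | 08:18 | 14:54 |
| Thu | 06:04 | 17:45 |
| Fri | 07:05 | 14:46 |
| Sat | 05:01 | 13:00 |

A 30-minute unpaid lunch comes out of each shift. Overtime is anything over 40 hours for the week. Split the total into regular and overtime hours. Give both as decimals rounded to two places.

Regular 37.43 hours, overtime 0.00 hours

Tue: 05:24–11:23 = 5 h 59 min; less 30 min break → 5 h 29 min
Wed: 08:18–14:54 = 6 h 36 min; less 30 min break → 6 h 6 min
Thu: 06:04–17:45 = 11 h 41 min; less 30 min break → 11 h 11 min
Fri: 07:05–14:46 = 7 h 41 min; less 30 min break → 7 h 11 min
Sat: 05:01–13:00 = 7 h 59 min; less 30 min break → 7 h 29 min
Total worked: 37 h 26 min = 37.43 h.
Threshold 40 h → overtime 0 h 0 min, regular 37 h 26 min.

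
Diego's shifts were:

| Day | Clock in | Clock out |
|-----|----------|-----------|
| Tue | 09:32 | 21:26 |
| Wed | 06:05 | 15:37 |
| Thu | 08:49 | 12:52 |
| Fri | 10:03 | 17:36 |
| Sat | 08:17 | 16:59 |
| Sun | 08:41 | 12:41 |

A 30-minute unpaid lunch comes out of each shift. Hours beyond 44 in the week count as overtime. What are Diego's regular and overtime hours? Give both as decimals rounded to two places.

Regular 42.73 hours, overtime 0.00 hours

Tue: 09:32–21:26 = 11 h 54 min; less 30 min break → 11 h 24 min
Wed: 06:05–15:37 = 9 h 32 min; less 30 min break → 9 h 2 min
Thu: 08:49–12:52 = 4 h 3 min; less 30 min break → 3 h 33 min
Fri: 10:03–17:36 = 7 h 33 min; less 30 min break → 7 h 3 min
Sat: 08:17–16:59 = 8 h 42 min; less 30 min break → 8 h 12 min
Sun: 08:41–12:41 = 4 h 0 min; less 30 min break → 3 h 30 min
Total worked: 42 h 44 min = 42.73 h.
Threshold 44 h → overtime 0 h 0 min, regular 42 h 44 min.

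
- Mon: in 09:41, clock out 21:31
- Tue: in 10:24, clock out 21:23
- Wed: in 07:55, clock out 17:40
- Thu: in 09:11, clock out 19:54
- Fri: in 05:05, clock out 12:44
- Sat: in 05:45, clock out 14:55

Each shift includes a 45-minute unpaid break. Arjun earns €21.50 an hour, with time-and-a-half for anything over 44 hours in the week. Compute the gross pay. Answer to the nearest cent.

€1320.10

Mon: 09:41–21:31 = 11 h 50 min; less 45 min break → 11 h 5 min
Tue: 10:24–21:23 = 10 h 59 min; less 45 min break → 10 h 14 min
Wed: 07:55–17:40 = 9 h 45 min; less 45 min break → 9 h 0 min
Thu: 09:11–19:54 = 10 h 43 min; less 45 min break → 9 h 58 min
Fri: 05:05–12:44 = 7 h 39 min; less 45 min break → 6 h 54 min
Sat: 05:45–14:55 = 9 h 10 min; less 45 min break → 8 h 25 min
Total worked: 55 h 36 min = 3336 min.
Regular 44 h 0 min = 2640 min at €21.50/h; overtime 11 h 36 min = 696 min at €32.25/h.
Pay = (2640 × €21.50 + 696 × €32.25) ÷ 60 = €1320.10.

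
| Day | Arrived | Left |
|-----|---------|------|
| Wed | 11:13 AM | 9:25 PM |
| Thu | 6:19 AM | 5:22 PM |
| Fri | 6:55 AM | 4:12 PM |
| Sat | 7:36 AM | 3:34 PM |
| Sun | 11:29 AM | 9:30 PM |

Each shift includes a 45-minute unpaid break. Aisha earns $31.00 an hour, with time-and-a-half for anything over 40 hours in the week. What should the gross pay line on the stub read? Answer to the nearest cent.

Wed: 11:13 AM–9:25 PM = 10 h 12 min; less 45 min break → 9 h 27 min
Thu: 6:19 AM–5:22 PM = 11 h 3 min; less 45 min break → 10 h 18 min
Fri: 6:55 AM–4:12 PM = 9 h 17 min; less 45 min break → 8 h 32 min
Sat: 7:36 AM–3:34 PM = 7 h 58 min; less 45 min break → 7 h 13 min
Sun: 11:29 AM–9:30 PM = 10 h 1 min; less 45 min break → 9 h 16 min
Total worked: 44 h 46 min = 2686 min.
Regular 40 h 0 min = 2400 min at $31.00/h; overtime 4 h 46 min = 286 min at $46.50/h.
Pay = (2400 × $31.00 + 286 × $46.50) ÷ 60 = $1461.65.

$1461.65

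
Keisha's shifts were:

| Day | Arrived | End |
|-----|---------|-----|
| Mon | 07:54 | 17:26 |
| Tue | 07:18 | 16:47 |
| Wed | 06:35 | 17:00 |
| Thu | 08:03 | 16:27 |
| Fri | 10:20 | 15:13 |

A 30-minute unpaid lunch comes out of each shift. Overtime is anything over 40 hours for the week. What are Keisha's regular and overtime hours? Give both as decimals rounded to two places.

Regular 40.00 hours, overtime 0.22 hours

Mon: 07:54–17:26 = 9 h 32 min; less 30 min break → 9 h 2 min
Tue: 07:18–16:47 = 9 h 29 min; less 30 min break → 8 h 59 min
Wed: 06:35–17:00 = 10 h 25 min; less 30 min break → 9 h 55 min
Thu: 08:03–16:27 = 8 h 24 min; less 30 min break → 7 h 54 min
Fri: 10:20–15:13 = 4 h 53 min; less 30 min break → 4 h 23 min
Total worked: 40 h 13 min = 40.22 h.
Threshold 40 h → overtime 0 h 13 min, regular 40 h 0 min.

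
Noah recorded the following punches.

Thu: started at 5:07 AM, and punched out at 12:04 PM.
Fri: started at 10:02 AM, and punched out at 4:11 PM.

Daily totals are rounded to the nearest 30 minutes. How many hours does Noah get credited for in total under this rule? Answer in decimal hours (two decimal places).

13.00 hours

Thu: 5:07 AM–12:04 PM = 6 h 57 min → rounds to 7 h 0 min
Fri: 10:02 AM–4:11 PM = 6 h 9 min → rounds to 6 h 0 min
Total credited: 13 h 0 min.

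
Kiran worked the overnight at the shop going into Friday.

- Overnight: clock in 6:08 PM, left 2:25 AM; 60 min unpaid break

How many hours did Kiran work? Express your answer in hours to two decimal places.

7.28 hours

Overnight: 6:08 PM → midnight = 5 h 52 min; midnight → 2:25 AM = 2 h 25 min; span 8 h 17 min; less 60 min break → 7 h 17 min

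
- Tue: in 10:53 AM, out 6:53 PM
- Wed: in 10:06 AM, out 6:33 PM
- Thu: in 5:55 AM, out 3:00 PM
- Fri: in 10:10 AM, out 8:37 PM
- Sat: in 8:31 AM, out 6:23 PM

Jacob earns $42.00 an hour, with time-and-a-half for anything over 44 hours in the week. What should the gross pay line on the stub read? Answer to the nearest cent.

Tue: 10:53 AM–6:53 PM = 8 h 0 min
Wed: 10:06 AM–6:33 PM = 8 h 27 min
Thu: 5:55 AM–3:00 PM = 9 h 5 min
Fri: 10:10 AM–8:37 PM = 10 h 27 min
Sat: 8:31 AM–6:23 PM = 9 h 52 min
Total worked: 45 h 51 min = 2751 min.
Regular 44 h 0 min = 2640 min at $42.00/h; overtime 1 h 51 min = 111 min at $63.00/h.
Pay = (2640 × $42.00 + 111 × $63.00) ÷ 60 = $1964.55.

$1964.55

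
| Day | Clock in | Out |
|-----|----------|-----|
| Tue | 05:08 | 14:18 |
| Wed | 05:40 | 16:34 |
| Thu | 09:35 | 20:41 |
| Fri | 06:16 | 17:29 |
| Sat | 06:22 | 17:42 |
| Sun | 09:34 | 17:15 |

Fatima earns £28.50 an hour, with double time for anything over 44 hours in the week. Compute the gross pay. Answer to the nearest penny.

£2245.80

Tue: 05:08–14:18 = 9 h 10 min
Wed: 05:40–16:34 = 10 h 54 min
Thu: 09:35–20:41 = 11 h 6 min
Fri: 06:16–17:29 = 11 h 13 min
Sat: 06:22–17:42 = 11 h 20 min
Sun: 09:34–17:15 = 7 h 41 min
Total worked: 61 h 24 min = 3684 min.
Regular 44 h 0 min = 2640 min at £28.50/h; overtime 17 h 24 min = 1044 min at £57.00/h.
Pay = (2640 × £28.50 + 1044 × £57.00) ÷ 60 = £2245.80.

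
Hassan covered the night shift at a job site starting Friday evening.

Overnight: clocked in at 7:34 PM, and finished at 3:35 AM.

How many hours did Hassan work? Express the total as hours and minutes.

Overnight: 7:34 PM → midnight = 4 h 26 min; midnight → 3:35 AM = 3 h 35 min; span 8 h 1 min

8 h 1 min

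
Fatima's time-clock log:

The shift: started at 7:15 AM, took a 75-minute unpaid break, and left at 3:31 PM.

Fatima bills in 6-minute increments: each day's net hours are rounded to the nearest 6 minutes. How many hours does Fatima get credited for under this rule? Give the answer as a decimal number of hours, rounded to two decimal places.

The shift: 7:15 AM–3:31 PM = 8 h 16 min − 75 min = 7 h 1 min → rounds to 7 h 0 min

7.00 hours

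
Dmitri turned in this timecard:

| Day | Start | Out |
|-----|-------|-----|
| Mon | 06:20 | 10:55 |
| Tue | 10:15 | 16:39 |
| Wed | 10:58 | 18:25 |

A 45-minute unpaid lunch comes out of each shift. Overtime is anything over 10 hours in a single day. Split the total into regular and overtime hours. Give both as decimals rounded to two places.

Regular 16.18 hours, overtime 0.00 hours

Mon: 06:20–10:55 = 4 h 35 min; less 45 min break → 3 h 50 min
Tue: 10:15–16:39 = 6 h 24 min; less 45 min break → 5 h 39 min
Wed: 10:58–18:25 = 7 h 27 min; less 45 min break → 6 h 42 min
Mon reg 3 h 50 min / OT 0 h 0 min; Tue reg 5 h 39 min / OT 0 h 0 min; Wed reg 6 h 42 min / OT 0 h 0 min.
Totals: regular 16 h 11 min, overtime 0 h 0 min.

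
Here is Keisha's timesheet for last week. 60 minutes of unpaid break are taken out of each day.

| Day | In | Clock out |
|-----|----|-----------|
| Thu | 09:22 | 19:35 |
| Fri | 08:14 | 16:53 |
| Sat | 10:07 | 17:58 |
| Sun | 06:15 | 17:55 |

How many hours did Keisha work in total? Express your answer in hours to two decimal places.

Thu: 09:22–19:35 = 10 h 13 min; less 60 min break → 9 h 13 min
Fri: 08:14–16:53 = 8 h 39 min; less 60 min break → 7 h 39 min
Sat: 10:07–17:58 = 7 h 51 min; less 60 min break → 6 h 51 min
Sun: 06:15–17:55 = 11 h 40 min; less 60 min break → 10 h 40 min
Total: 9 h 13 min + 7 h 39 min + 6 h 51 min + 10 h 40 min = 34 h 23 min.

34.38 hours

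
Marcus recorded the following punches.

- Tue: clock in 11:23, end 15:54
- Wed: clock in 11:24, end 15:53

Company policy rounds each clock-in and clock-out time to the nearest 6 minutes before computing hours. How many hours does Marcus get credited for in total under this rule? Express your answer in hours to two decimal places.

9.00 hours

Tue: in 11:23→11:24, out 15:54→15:54; 4 h 30 min
Wed: in 11:24→11:24, out 15:53→15:54; 4 h 30 min
Total credited: 9 h 0 min.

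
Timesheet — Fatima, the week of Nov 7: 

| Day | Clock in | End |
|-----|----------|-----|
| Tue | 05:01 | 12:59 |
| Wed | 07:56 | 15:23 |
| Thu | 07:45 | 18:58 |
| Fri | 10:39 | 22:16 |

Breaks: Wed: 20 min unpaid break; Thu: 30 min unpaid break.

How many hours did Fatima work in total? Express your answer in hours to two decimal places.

Tue: 05:01–12:59 = 7 h 58 min
Wed: 07:56–15:23 = 7 h 27 min; less 20 min break → 7 h 7 min
Thu: 07:45–18:58 = 11 h 13 min; less 30 min break → 10 h 43 min
Fri: 10:39–22:16 = 11 h 37 min
Total: 7 h 58 min + 7 h 7 min + 10 h 43 min + 11 h 37 min = 37 h 25 min.

37.42 hours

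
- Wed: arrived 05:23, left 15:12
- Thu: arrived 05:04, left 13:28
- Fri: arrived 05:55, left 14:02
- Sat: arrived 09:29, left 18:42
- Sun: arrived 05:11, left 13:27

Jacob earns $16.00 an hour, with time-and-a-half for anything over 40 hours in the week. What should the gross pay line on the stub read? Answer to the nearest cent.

Wed: 05:23–15:12 = 9 h 49 min
Thu: 05:04–13:28 = 8 h 24 min
Fri: 05:55–14:02 = 8 h 7 min
Sat: 09:29–18:42 = 9 h 13 min
Sun: 05:11–13:27 = 8 h 16 min
Total worked: 43 h 49 min = 2629 min.
Regular 40 h 0 min = 2400 min at $16.00/h; overtime 3 h 49 min = 229 min at $24.00/h.
Pay = (2400 × $16.00 + 229 × $24.00) ÷ 60 = $731.60.

$731.60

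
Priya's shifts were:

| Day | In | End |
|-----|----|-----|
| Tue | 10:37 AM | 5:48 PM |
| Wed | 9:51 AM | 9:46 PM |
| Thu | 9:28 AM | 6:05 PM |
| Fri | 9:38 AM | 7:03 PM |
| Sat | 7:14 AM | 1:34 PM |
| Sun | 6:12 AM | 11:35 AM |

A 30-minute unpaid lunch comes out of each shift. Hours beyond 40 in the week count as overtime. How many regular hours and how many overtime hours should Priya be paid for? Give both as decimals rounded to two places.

Regular 40.00 hours, overtime 5.85 hours

Tue: 10:37 AM–5:48 PM = 7 h 11 min; less 30 min break → 6 h 41 min
Wed: 9:51 AM–9:46 PM = 11 h 55 min; less 30 min break → 11 h 25 min
Thu: 9:28 AM–6:05 PM = 8 h 37 min; less 30 min break → 8 h 7 min
Fri: 9:38 AM–7:03 PM = 9 h 25 min; less 30 min break → 8 h 55 min
Sat: 7:14 AM–1:34 PM = 6 h 20 min; less 30 min break → 5 h 50 min
Sun: 6:12 AM–11:35 AM = 5 h 23 min; less 30 min break → 4 h 53 min
Total worked: 45 h 51 min = 45.85 h.
Threshold 40 h → overtime 5 h 51 min, regular 40 h 0 min.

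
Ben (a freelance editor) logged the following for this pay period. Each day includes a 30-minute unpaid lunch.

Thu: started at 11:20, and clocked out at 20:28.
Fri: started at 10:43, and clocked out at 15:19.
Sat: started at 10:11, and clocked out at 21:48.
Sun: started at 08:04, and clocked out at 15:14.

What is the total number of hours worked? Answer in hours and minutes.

Thu: 11:20–20:28 = 9 h 8 min; less 30 min break → 8 h 38 min
Fri: 10:43–15:19 = 4 h 36 min; less 30 min break → 4 h 6 min
Sat: 10:11–21:48 = 11 h 37 min; less 30 min break → 11 h 7 min
Sun: 08:04–15:14 = 7 h 10 min; less 30 min break → 6 h 40 min
Total: 8 h 38 min + 4 h 6 min + 11 h 7 min + 6 h 40 min = 30 h 31 min.

30 h 31 min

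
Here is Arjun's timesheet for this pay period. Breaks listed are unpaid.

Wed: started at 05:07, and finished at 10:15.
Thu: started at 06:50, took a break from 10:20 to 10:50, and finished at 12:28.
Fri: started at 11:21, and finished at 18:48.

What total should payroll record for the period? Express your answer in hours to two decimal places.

Wed: 05:07–10:15 = 5 h 8 min
Thu: 06:50–12:28 = 5 h 38 min; less 30 min break → 5 h 8 min
Fri: 11:21–18:48 = 7 h 27 min
Total: 5 h 8 min + 5 h 8 min + 7 h 27 min = 17 h 43 min.

17.72 hours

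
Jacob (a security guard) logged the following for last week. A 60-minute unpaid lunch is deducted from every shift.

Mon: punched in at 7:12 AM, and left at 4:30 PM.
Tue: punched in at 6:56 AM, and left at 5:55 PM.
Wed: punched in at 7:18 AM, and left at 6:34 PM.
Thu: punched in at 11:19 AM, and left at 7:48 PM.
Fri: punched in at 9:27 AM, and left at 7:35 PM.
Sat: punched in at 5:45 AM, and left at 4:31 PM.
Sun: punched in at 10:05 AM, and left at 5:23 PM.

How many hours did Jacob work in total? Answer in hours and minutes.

61 h 14 min

Mon: 7:12 AM–4:30 PM = 9 h 18 min; less 60 min break → 8 h 18 min
Tue: 6:56 AM–5:55 PM = 10 h 59 min; less 60 min break → 9 h 59 min
Wed: 7:18 AM–6:34 PM = 11 h 16 min; less 60 min break → 10 h 16 min
Thu: 11:19 AM–7:48 PM = 8 h 29 min; less 60 min break → 7 h 29 min
Fri: 9:27 AM–7:35 PM = 10 h 8 min; less 60 min break → 9 h 8 min
Sat: 5:45 AM–4:31 PM = 10 h 46 min; less 60 min break → 9 h 46 min
Sun: 10:05 AM–5:23 PM = 7 h 18 min; less 60 min break → 6 h 18 min
Total: 8 h 18 min + 9 h 59 min + 10 h 16 min + 7 h 29 min + 9 h 8 min + 9 h 46 min + 6 h 18 min = 61 h 14 min.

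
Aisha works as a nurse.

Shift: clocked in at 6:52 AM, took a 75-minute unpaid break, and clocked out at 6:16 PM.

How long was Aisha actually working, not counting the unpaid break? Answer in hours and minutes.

Shift: 6:52 AM–6:16 PM = 11 h 24 min; less 75 min break → 10 h 9 min

10 h 9 min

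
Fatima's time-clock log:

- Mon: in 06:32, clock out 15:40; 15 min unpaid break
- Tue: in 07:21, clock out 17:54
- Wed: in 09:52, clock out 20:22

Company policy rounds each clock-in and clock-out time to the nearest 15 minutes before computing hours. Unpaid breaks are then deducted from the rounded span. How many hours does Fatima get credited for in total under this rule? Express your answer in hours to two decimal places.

30.25 hours

Mon: in 06:32→06:30, out 15:40→15:45; 9 h 15 min − 15 min = 9 h 0 min
Tue: in 07:21→07:15, out 17:54→18:00; 10 h 45 min
Wed: in 09:52→09:45, out 20:22→20:15; 10 h 30 min
Total credited: 30 h 15 min.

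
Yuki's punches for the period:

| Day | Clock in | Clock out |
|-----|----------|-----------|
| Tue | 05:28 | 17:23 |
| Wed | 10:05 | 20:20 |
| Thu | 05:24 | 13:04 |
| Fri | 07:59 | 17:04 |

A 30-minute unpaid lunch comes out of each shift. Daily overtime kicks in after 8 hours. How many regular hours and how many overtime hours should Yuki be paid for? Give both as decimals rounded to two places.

Tue: 05:28–17:23 = 11 h 55 min; less 30 min break → 11 h 25 min
Wed: 10:05–20:20 = 10 h 15 min; less 30 min break → 9 h 45 min
Thu: 05:24–13:04 = 7 h 40 min; less 30 min break → 7 h 10 min
Fri: 07:59–17:04 = 9 h 5 min; less 30 min break → 8 h 35 min
Tue reg 8 h 0 min / OT 3 h 25 min; Wed reg 8 h 0 min / OT 1 h 45 min; Thu reg 7 h 10 min / OT 0 h 0 min; Fri reg 8 h 0 min / OT 0 h 35 min.
Totals: regular 31 h 10 min, overtime 5 h 45 min.

Regular 31.17 hours, overtime 5.75 hours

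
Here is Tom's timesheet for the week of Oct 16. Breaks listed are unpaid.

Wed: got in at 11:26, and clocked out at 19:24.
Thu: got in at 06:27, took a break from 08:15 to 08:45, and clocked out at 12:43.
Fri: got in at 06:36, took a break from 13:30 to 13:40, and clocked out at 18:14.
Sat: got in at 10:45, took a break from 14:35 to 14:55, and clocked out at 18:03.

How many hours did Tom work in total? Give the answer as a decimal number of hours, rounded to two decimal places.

Wed: 11:26–19:24 = 7 h 58 min
Thu: 06:27–12:43 = 6 h 16 min; less 30 min break → 5 h 46 min
Fri: 06:36–18:14 = 11 h 38 min; less 10 min break → 11 h 28 min
Sat: 10:45–18:03 = 7 h 18 min; less 20 min break → 6 h 58 min
Total: 7 h 58 min + 5 h 46 min + 11 h 28 min + 6 h 58 min = 32 h 10 min.

32.17 hours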